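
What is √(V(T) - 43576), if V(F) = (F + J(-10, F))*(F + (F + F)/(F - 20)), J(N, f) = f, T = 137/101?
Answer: 3*I*√175111834940210/190183 ≈ 208.74*I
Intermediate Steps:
T = 137/101 (T = 137*(1/101) = 137/101 ≈ 1.3564)
V(F) = 2*F*(F + 2*F/(-20 + F)) (V(F) = (F + F)*(F + (F + F)/(F - 20)) = (2*F)*(F + (2*F)/(-20 + F)) = (2*F)*(F + 2*F/(-20 + F)) = 2*F*(F + 2*F/(-20 + F)))
√(V(T) - 43576) = √(2*(137/101)²*(-18 + 137/101)/(-20 + 137/101) - 43576) = √(2*(18769/10201)*(-1681/101)/(-1883/101) - 43576) = √(2*(18769/10201)*(-101/1883)*(-1681/101) - 43576) = √(63101378/19208483 - 43576) = √(-836965753830/19208483) = 3*I*√175111834940210/190183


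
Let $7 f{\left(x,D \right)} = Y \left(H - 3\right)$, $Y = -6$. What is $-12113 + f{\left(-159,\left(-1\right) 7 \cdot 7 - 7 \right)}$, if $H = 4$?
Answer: $- \frac{84797}{7} \approx -12114.0$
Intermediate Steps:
$f{\left(x,D \right)} = - \frac{6}{7}$ ($f{\left(x,D \right)} = \frac{\left(-6\right) \left(4 - 3\right)}{7} = \frac{\left(-6\right) 1}{7} = \frac{1}{7} \left(-6\right) = - \frac{6}{7}$)
$-12113 + f{\left(-159,\left(-1\right) 7 \cdot 7 - 7 \right)} = -12113 - \frac{6}{7} = - \frac{84797}{7}$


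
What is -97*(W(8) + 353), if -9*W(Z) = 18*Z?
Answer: -32689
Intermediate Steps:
W(Z) = -2*Z
-97*(W(8) + 353) = -97*(-2*8 + 353) = -97*(-16 + 353) = -97*337 = -32689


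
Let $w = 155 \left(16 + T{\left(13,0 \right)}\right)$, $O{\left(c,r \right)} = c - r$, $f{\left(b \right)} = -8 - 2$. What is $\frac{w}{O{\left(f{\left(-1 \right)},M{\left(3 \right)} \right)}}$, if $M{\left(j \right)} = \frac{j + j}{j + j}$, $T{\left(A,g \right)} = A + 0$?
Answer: $- \frac{4495}{11} \approx -408.64$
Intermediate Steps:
$f{\left(b \right)} = -10$
$T{\left(A,g \right)} = A$
$M{\left(j \right)} = 1$ ($M{\left(j \right)} = \frac{2 j}{2 j} = 2 j \frac{1}{2 j} = 1$)
$w = 4495$ ($w = 155 \left(16 + 13\right) = 155 \cdot 29 = 4495$)
$\frac{w}{O{\left(f{\left(-1 \right)},M{\left(3 \right)} \right)}} = \frac{4495}{-10 - 1} = \frac{4495}{-11} = 4495 \left(- \frac{1}{11}\right) = - \frac{4495}{11}$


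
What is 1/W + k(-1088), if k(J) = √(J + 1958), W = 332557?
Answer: 1/332557 + √870 ≈ 29.496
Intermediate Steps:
k(J) = √(1958 + J)
1/W + k(-1088) = 1/332557 + √(1958 - 1088) = 1/332557 + √870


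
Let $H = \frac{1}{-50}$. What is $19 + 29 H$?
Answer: $\frac{921}{50} \approx 18.42$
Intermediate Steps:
$H = - \frac{1}{50} \approx -0.02$
$19 + 29 H = 19 + 29 \left(- \frac{1}{50}\right) = 19 - \frac{29}{50} = \frac{921}{50}$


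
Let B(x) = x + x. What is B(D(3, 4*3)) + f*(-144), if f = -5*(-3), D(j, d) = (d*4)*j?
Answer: -1872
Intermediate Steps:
D(j, d) = 4*d*j (D(j, d) = (4*d)*j = 4*d*j)
f = 15
B(x) = 2*x
B(D(3, 4*3)) + f*(-144) = 2*(4*(4*3)*3) + 15*(-144) = 2*(4*12*3) - 2160 = 2*144 - 2160 = 288 - 2160 = -1872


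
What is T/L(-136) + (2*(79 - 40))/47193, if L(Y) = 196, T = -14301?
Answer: -32137705/440468 ≈ -72.963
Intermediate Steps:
T/L(-136) + (2*(79 - 40))/47193 = -14301/196 + (2*(79 - 40))/47193 = -14301*1/196 + (2*39)*(1/47193) = -2043/28 + 78*(1/47193) = -2043/28 + 26/15731 = -32137705/440468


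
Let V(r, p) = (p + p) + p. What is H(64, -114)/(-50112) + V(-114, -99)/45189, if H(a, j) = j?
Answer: -180217/41935392 ≈ -0.0042975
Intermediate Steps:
V(r, p) = 3*p (V(r, p) = 2*p + p = 3*p)
H(64, -114)/(-50112) + V(-114, -99)/45189 = -114/(-50112) + (3*(-99))/45189 = -114*(-1/50112) - 297*1/45189 = 19/8352 - 33/5021 = -180217/41935392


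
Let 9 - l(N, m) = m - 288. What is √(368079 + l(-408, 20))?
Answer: 2*√92089 ≈ 606.92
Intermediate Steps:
l(N, m) = 297 - m (l(N, m) = 9 - (m - 288) = 9 - (-288 + m) = 9 + (288 - m) = 297 - m)
√(368079 + l(-408, 20)) = √(368079 + (297 - 1*20)) = √(368079 + (297 - 20)) = √(368079 + 277) = √368356 = 2*√92089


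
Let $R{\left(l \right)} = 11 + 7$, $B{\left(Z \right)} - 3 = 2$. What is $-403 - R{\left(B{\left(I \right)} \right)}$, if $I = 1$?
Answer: $-421$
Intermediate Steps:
$B{\left(Z \right)} = 5$ ($B{\left(Z \right)} = 3 + 2 = 5$)
$R{\left(l \right)} = 18$
$-403 - R{\left(B{\left(I \right)} \right)} = -403 - 18 = -421$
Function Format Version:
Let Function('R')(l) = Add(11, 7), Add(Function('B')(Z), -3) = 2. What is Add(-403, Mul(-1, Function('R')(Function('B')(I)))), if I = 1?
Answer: -421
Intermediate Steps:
Function('B')(Z) = 5 (Function('B')(Z) = Add(3, 2) = 5)
Function('R')(l) = 18
Add(-403, Mul(-1, Function('R')(Function('B')(I)))) = Add(-403, Mul(-1, 18)) = Add(-403, -18) = -421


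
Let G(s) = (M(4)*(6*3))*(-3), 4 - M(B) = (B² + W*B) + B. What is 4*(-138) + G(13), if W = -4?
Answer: -552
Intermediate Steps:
M(B) = 4 - B² + 3*B (M(B) = 4 - ((B² - 4*B) + B) = 4 - (B² - 3*B) = 4 + (-B² + 3*B) = 4 - B² + 3*B)
G(s) = 0 (G(s) = ((4 - 1*4² + 3*4)*(6*3))*(-3) = ((4 - 1*16 + 12)*18)*(-3) = ((4 - 16 + 12)*18)*(-3) = (0*18)*(-3) = 0*(-3) = 0)
4*(-138) + G(13) = 4*(-138) + 0 = -552 + 0 = -552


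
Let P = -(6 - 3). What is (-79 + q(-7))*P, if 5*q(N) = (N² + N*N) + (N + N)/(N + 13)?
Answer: 898/5 ≈ 179.60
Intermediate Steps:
P = -3 (P = -1*3 = -3)
q(N) = 2*N²/5 + 2*N/(5*(13 + N)) (q(N) = ((N² + N*N) + (N + N)/(N + 13))/5 = ((N² + N²) + (2*N)/(13 + N))/5 = (2*N² + 2*N/(13 + N))/5 = 2*N²/5 + 2*N/(5*(13 + N)))
(-79 + q(-7))*P = (-79 + (⅖)*(-7)*(1 + (-7)² + 13*(-7))/(13 - 7))*(-3) = (-79 + (⅖)*(-7)*(1 + 49 - 91)/6)*(-3) = (-79 + (⅖)*(-7)*(⅙)*(-41))*(-3) = (-79 + 287/15)*(-3) = -898/15*(-3) = 898/5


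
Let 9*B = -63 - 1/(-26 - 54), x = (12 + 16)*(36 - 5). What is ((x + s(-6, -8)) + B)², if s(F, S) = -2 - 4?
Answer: 378964591201/518400 ≈ 7.3103e+5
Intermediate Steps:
s(F, S) = -6
x = 868 (x = 28*31 = 868)
B = -5039/720 (B = (-63 - 1/(-26 - 54))/9 = (-63 - 1/(-80))/9 = (-63 - 1*(-1/80))/9 = (-63 + 1/80)/9 = (⅑)*(-5039/80) = -5039/720 ≈ -6.9986)
((x + s(-6, -8)) + B)² = ((868 - 6) - 5039/720)² = (862 - 5039/720)² = (615601/720)² = 378964591201/518400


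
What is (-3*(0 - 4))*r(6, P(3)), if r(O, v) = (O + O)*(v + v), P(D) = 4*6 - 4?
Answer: 5760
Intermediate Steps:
P(D) = 20 (P(D) = 24 - 4 = 20)
r(O, v) = 4*O*v (r(O, v) = (2*O)*(2*v) = 4*O*v)
(-3*(0 - 4))*r(6, P(3)) = (-3*(0 - 4))*(4*6*20) = -3*(-4)*480 = 12*480 = 5760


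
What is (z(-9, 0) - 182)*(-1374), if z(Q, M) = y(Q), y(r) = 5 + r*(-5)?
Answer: 181368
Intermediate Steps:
y(r) = 5 - 5*r
z(Q, M) = 5 - 5*Q
(z(-9, 0) - 182)*(-1374) = ((5 - 5*(-9)) - 182)*(-1374) = ((5 + 45) - 182)*(-1374) = (50 - 182)*(-1374) = -132*(-1374) = 181368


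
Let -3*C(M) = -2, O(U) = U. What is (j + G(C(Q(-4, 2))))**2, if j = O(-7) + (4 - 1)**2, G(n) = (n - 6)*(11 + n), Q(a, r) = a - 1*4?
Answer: 293764/81 ≈ 3626.7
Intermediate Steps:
Q(a, r) = -4 + a (Q(a, r) = a - 4 = -4 + a)
C(M) = 2/3 (C(M) = -1/3*(-2) = 2/3)
G(n) = (-6 + n)*(11 + n)
j = 2 (j = -7 + (4 - 1)**2 = -7 + 3**2 = -7 + 9 = 2)
(j + G(C(Q(-4, 2))))**2 = (2 + (-66 + (2/3)**2 + 5*(2/3)))**2 = (2 + (-66 + 4/9 + 10/3))**2 = (2 - 560/9)**2 = (-542/9)**2 = 293764/81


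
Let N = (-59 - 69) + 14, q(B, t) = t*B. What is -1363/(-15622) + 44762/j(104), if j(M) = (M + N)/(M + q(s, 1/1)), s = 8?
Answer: -39159223169/78110 ≈ -5.0133e+5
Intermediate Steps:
q(B, t) = B*t
N = -114 (N = -128 + 14 = -114)
j(M) = (-114 + M)/(8 + M) (j(M) = (M - 114)/(M + 8/1) = (-114 + M)/(M + 8*1) = (-114 + M)/(M + 8) = (-114 + M)/(8 + M))
-1363/(-15622) + 44762/j(104) = -1363/(-15622) + 44762/(((-114 + 104)/(8 + 104))) = -1363*(-1/15622) + 44762/((-10/112)) = 1363/15622 + 44762/(((1/112)*(-10))) = 1363/15622 + 44762/(-5/56) = 1363/15622 + 44762*(-56/5) = 1363/15622 - 2506672/5 = -39159223169/78110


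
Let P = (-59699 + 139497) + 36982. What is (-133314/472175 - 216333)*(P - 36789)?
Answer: -480638475447747/27775 ≈ -1.7305e+10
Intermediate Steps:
P = 116780 (P = 79798 + 36982 = 116780)
(-133314/472175 - 216333)*(P - 36789) = (-133314/472175 - 216333)*(116780 - 36789) = (-133314*1/472175 - 216333)*79991 = (-7842/27775 - 216333)*79991 = -6008656917/27775*79991 = -480638475447747/27775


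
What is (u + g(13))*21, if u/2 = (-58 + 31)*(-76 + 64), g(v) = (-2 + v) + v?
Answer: 14112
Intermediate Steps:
g(v) = -2 + 2*v
u = 648 (u = 2*((-58 + 31)*(-76 + 64)) = 2*(-27*(-12)) = 2*324 = 648)
(u + g(13))*21 = (648 + (-2 + 2*13))*21 = (648 + (-2 + 26))*21 = (648 + 24)*21 = 672*21 = 14112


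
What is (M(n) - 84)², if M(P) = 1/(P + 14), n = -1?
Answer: 1190281/169 ≈ 7043.1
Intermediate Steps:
M(P) = 1/(14 + P)
(M(n) - 84)² = (1/(14 - 1) - 84)² = (1/13 - 84)² = (-1091/13)² = 1190281/169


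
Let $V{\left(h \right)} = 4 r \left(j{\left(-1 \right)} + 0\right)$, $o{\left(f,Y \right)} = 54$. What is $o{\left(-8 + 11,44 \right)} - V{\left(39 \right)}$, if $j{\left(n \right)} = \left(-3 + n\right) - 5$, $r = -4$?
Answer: $-90$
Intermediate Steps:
$j{\left(n \right)} = -8 + n$
$V{\left(h \right)} = 144$ ($V{\left(h \right)} = 4 \left(-4\right) \left(\left(-8 - 1\right) + 0\right) = - 16 \left(-9 + 0\right) = \left(-16\right) \left(-9\right) = 144$)
$o{\left(-8 + 11,44 \right)} - V{\left(39 \right)} = 54 - 144 = -90$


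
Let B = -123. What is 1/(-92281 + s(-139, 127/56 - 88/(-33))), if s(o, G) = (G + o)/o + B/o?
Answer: -23352/2154902725 ≈ -1.0837e-5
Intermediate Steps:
s(o, G) = -123/o + (G + o)/o (s(o, G) = (G + o)/o - 123/o = -123/o + (G + o)/o)
1/(-92281 + s(-139, 127/56 - 88/(-33))) = 1/(-92281 + (-123 + (127/56 - 88/(-33)) - 139)/(-139)) = 1/(-92281 - (-123 + (127*(1/56) - 88*(-1/33)) - 139)/139) = 1/(-92281 - (-123 + (127/56 + 8/3) - 139)/139) = 1/(-92281 - (-123 + 829/168 - 139)/139) = 1/(-92281 - 1/139*(-43187/168)) = 1/(-92281 + 43187/23352) = 1/(-2154902725/23352) = -23352/2154902725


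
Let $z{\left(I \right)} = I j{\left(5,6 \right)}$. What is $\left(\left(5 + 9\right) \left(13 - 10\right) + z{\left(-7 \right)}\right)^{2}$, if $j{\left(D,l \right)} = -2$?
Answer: $3136$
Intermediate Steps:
$z{\left(I \right)} = - 2 I$ ($z{\left(I \right)} = I \left(-2\right) = - 2 I$)
$\left(\left(5 + 9\right) \left(13 - 10\right) + z{\left(-7 \right)}\right)^{2} = \left(\left(5 + 9\right) \left(13 - 10\right) - -14\right)^{2} = \left(14 \cdot 3 + 14\right)^{2} = \left(42 + 14\right)^{2} = 56^{2} = 3136$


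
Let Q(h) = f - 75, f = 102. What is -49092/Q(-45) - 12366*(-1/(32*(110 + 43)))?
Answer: -4444825/2448 ≈ -1815.7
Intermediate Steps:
Q(h) = 27 (Q(h) = 102 - 75 = 27)
-49092/Q(-45) - 12366*(-1/(32*(110 + 43))) = -49092/27 - 12366*(-1/(32*(110 + 43))) = -49092*1/27 - 12366/(153*(-32)) = -16364/9 - 12366/(-4896) = -16364/9 - 12366*(-1/4896) = -16364/9 + 687/272 = -4444825/2448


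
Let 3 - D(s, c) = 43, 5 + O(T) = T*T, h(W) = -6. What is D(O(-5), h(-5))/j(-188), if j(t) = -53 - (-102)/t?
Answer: 3760/5033 ≈ 0.74707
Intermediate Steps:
O(T) = -5 + T² (O(T) = -5 + T*T = -5 + T²)
D(s, c) = -40 (D(s, c) = 3 - 1*43 = 3 - 43 = -40)
j(t) = -53 + 102/t
D(O(-5), h(-5))/j(-188) = -40/(-53 + 102/(-188)) = -40/(-53 + 102*(-1/188)) = -40/(-53 - 51/94) = -40/(-5033/94) = -40*(-94/5033) = 3760/5033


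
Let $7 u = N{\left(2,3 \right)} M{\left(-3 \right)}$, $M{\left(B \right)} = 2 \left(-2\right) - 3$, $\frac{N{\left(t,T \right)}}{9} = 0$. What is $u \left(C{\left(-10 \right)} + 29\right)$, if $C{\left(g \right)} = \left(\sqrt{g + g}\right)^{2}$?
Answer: $0$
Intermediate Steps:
$N{\left(t,T \right)} = 0$ ($N{\left(t,T \right)} = 9 \cdot 0 = 0$)
$M{\left(B \right)} = -7$ ($M{\left(B \right)} = -4 - 3 = -7$)
$C{\left(g \right)} = 2 g$ ($C{\left(g \right)} = \left(\sqrt{2 g}\right)^{2} = \left(\sqrt{2} \sqrt{g}\right)^{2} = 2 g$)
$u = 0$ ($u = \frac{0 \left(-7\right)}{7} = \frac{1}{7} \cdot 0 = 0$)
$u \left(C{\left(-10 \right)} + 29\right) = 0 \left(2 \left(-10\right) + 29\right) = 0 \left(-20 + 29\right) = 0 \cdot 9 = 0$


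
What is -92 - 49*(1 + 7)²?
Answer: -3228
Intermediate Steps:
-92 - 49*(1 + 7)² = -92 - 49*8² = -92 - 49*64 = -92 - 3136 = -3228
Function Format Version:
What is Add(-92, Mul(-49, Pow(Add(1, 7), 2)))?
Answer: -3228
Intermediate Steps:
Add(-92, Mul(-49, Pow(Add(1, 7), 2))) = Add(-92, Mul(-49, Pow(8, 2))) = Add(-92, Mul(-49, 64)) = Add(-92, -3136) = -3228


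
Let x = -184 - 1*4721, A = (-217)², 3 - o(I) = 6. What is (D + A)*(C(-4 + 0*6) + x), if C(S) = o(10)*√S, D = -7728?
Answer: -193065705 - 236166*I ≈ -1.9307e+8 - 2.3617e+5*I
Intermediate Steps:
o(I) = -3 (o(I) = 3 - 1*6 = 3 - 6 = -3)
C(S) = -3*√S
A = 47089
x = -4905 (x = -184 - 4721 = -4905)
(D + A)*(C(-4 + 0*6) + x) = (-7728 + 47089)*(-3*√(-4 + 0*6) - 4905) = 39361*(-3*√(-4 + 0) - 4905) = 39361*(-6*I - 4905) = 39361*(-4905 - 6*I) = -193065705 - 236166*I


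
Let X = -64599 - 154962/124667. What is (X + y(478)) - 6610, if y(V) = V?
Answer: -8817976539/124667 ≈ -70732.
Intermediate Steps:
X = -8053518495/124667 (X = -64599 - 154962*1/124667 = -64599 - 154962/124667 = -8053518495/124667 ≈ -64600.)
(X + y(478)) - 6610 = (-8053518495/124667 + 478) - 6610 = -7993927669/124667 - 6610 = -8817976539/124667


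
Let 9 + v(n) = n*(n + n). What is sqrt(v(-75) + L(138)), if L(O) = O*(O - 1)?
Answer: sqrt(30147) ≈ 173.63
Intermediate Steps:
v(n) = -9 + 2*n**2 (v(n) = -9 + n*(n + n) = -9 + n*(2*n) = -9 + 2*n**2)
L(O) = O*(-1 + O)
sqrt(v(-75) + L(138)) = sqrt((-9 + 2*(-75)**2) + 138*(-1 + 138)) = sqrt((-9 + 2*5625) + 138*137) = sqrt((-9 + 11250) + 18906) = sqrt(11241 + 18906) = sqrt(30147)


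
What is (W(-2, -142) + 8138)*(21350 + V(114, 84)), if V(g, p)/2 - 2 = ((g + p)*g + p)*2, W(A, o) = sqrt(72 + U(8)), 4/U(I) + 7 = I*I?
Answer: 911276964 + 74652*sqrt(58539)/19 ≈ 9.1223e+8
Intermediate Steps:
U(I) = 4/(-7 + I**2) (U(I) = 4/(-7 + I*I) = 4/(-7 + I**2))
W(A, o) = 2*sqrt(58539)/57 (W(A, o) = sqrt(72 + 4/(-7 + 8**2)) = sqrt(72 + 4/(-7 + 64)) = sqrt(72 + 4/57) = sqrt(4108/57) = 2*sqrt(58539)/57)
V(g, p) = 4 + 4*p + 4*g*(g + p) (V(g, p) = 4 + 2*(((g + p)*g + p)*2) = 4 + 2*((g*(g + p) + p)*2) = 4 + 2*((p + g*(g + p))*2) = 4 + 2*(2*p + 2*g*(g + p)) = 4 + (4*p + 4*g*(g + p)) = 4 + 4*p + 4*g*(g + p))
(W(-2, -142) + 8138)*(21350 + V(114, 84)) = (2*sqrt(58539)/57 + 8138)*(21350 + (4 + 4*84 + 4*114**2 + 4*114*84)) = (8138 + 2*sqrt(58539)/57)*(21350 + (4 + 336 + 4*12996 + 38304)) = (8138 + 2*sqrt(58539)/57)*(21350 + (4 + 336 + 51984 + 38304)) = (8138 + 2*sqrt(58539)/57)*(21350 + 90628) = (8138 + 2*sqrt(58539)/57)*111978 = 911276964 + 74652*sqrt(58539)/19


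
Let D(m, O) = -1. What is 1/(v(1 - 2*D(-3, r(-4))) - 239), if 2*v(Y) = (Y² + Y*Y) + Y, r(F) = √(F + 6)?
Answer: -2/457 ≈ -0.0043764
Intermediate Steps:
r(F) = √(6 + F)
v(Y) = Y² + Y/2 (v(Y) = ((Y² + Y*Y) + Y)/2 = ((Y² + Y²) + Y)/2 = (2*Y² + Y)/2 = (Y + 2*Y²)/2 = Y² + Y/2)
1/(v(1 - 2*D(-3, r(-4))) - 239) = 1/((1 - 2*(-1))*(½ + (1 - 2*(-1))) - 239) = 1/((1 + 2)*(½ + (1 + 2)) - 239) = 1/(3*(½ + 3) - 239) = 1/(3*(7/2) - 239) = 1/(21/2 - 239) = 1/(-457/2) = -2/457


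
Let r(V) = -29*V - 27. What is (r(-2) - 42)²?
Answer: 121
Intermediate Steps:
r(V) = -27 - 29*V
(r(-2) - 42)² = ((-27 - 29*(-2)) - 42)² = ((-27 + 58) - 42)² = (31 - 42)² = (-11)² = 121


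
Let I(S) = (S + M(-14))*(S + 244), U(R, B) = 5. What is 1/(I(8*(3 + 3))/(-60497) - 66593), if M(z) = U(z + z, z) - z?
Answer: -60497/4028696285 ≈ -1.5017e-5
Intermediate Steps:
M(z) = 5 - z
I(S) = (19 + S)*(244 + S) (I(S) = (S + (5 - 1*(-14)))*(S + 244) = (S + (5 + 14))*(244 + S) = (S + 19)*(244 + S) = (19 + S)*(244 + S))
1/(I(8*(3 + 3))/(-60497) - 66593) = 1/((4636 + (8*(3 + 3))**2 + 263*(8*(3 + 3)))/(-60497) - 66593) = 1/((4636 + (8*6)**2 + 263*(8*6))*(-1/60497) - 66593) = 1/((4636 + 48**2 + 263*48)*(-1/60497) - 66593) = 1/((4636 + 2304 + 12624)*(-1/60497) - 66593) = 1/(19564*(-1/60497) - 66593) = 1/(-19564/60497 - 66593) = 1/(-4028696285/60497) = -60497/4028696285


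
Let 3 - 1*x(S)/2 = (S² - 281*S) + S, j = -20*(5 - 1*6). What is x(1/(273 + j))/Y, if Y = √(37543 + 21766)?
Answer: 679172*√59309/5091618341 ≈ 0.032485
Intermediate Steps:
j = 20 (j = -20*(5 - 6) = -20*(-1) = 20)
Y = √59309 ≈ 243.53
x(S) = 6 - 2*S² + 560*S (x(S) = 6 - 2*((S² - 281*S) + S) = 6 - 2*(S² - 280*S) = 6 + (-2*S² + 560*S) = 6 - 2*S² + 560*S)
x(1/(273 + j))/Y = (6 - 2/(273 + 20)² + 560/(273 + 20))/(√59309) = (6 - 2*(1/293)² + 560/293)*(√59309/59309) = (6 - 2*(1/293)² + 560*(1/293))*(√59309/59309) = (6 - 2*1/85849 + 560/293)*(√59309/59309) = (6 - 2/85849 + 560/293)*(√59309/59309) = 679172*(√59309/59309)/85849 = 679172*√59309/5091618341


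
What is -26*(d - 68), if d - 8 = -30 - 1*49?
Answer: 3614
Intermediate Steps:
d = -71 (d = 8 + (-30 - 1*49) = 8 + (-30 - 49) = 8 - 79 = -71)
-26*(d - 68) = -26*(-71 - 68) = -26*(-139) = 3614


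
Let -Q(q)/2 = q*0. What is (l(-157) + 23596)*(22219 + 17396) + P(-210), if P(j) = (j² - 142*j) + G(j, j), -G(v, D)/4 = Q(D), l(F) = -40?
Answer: 933244860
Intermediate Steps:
Q(q) = 0 (Q(q) = -2*q*0 = -2*0 = 0)
G(v, D) = 0 (G(v, D) = -4*0 = 0)
P(j) = j² - 142*j (P(j) = (j² - 142*j) + 0 = j² - 142*j)
(l(-157) + 23596)*(22219 + 17396) + P(-210) = (-40 + 23596)*(22219 + 17396) - 210*(-142 - 210) = 23556*39615 - 210*(-352) = 933170940 + 73920 = 933244860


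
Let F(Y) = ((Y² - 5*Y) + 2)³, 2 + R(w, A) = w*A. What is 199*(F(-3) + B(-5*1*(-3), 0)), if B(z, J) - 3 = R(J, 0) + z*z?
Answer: 3542598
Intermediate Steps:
R(w, A) = -2 + A*w (R(w, A) = -2 + w*A = -2 + A*w)
B(z, J) = 1 + z² (B(z, J) = 3 + ((-2 + 0*J) + z*z) = 3 + ((-2 + 0) + z²) = 3 + (-2 + z²) = 1 + z²)
F(Y) = (2 + Y² - 5*Y)³
199*(F(-3) + B(-5*1*(-3), 0)) = 199*((2 + (-3)² - 5*(-3))³ + (1 + (-5*1*(-3))²)) = 199*((2 + 9 + 15)³ + (1 + (-5*(-3))²)) = 199*(26³ + (1 + 15²)) = 199*(17576 + (1 + 225)) = 199*(17576 + 226) = 199*17802 = 3542598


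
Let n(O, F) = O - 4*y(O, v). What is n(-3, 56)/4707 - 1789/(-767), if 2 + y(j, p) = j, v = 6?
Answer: 8433862/3610269 ≈ 2.3361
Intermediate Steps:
y(j, p) = -2 + j
n(O, F) = 8 - 3*O (n(O, F) = O - 4*(-2 + O) = O + (8 - 4*O) = 8 - 3*O)
n(-3, 56)/4707 - 1789/(-767) = (8 - 3*(-3))/4707 - 1789/(-767) = (8 + 9)*(1/4707) - 1789*(-1/767) = 17*(1/4707) + 1789/767 = 17/4707 + 1789/767 = 8433862/3610269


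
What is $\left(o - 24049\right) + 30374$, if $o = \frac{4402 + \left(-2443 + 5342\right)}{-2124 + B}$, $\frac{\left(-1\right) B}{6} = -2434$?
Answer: $\frac{78943301}{12480} \approx 6325.6$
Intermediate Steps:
$B = 14604$ ($B = \left(-6\right) \left(-2434\right) = 14604$)
$o = \frac{7301}{12480}$ ($o = \frac{4402 + \left(-2443 + 5342\right)}{-2124 + 14604} = \frac{4402 + 2899}{12480} = 7301 \cdot \frac{1}{12480} = \frac{7301}{12480} \approx 0.58502$)
$\left(o - 24049\right) + 30374 = \left(\frac{7301}{12480} - 24049\right) + 30374 = - \frac{300124219}{12480} + 30374 = \frac{78943301}{12480}$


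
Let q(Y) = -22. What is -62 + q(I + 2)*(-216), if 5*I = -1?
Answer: 4690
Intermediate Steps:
I = -⅕ (I = (⅕)*(-1) = -⅕ ≈ -0.20000)
-62 + q(I + 2)*(-216) = -62 - 22*(-216) = -62 + 4752 = 4690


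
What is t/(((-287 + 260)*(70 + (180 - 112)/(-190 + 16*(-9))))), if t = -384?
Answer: 2672/13113 ≈ 0.20377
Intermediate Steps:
t/(((-287 + 260)*(70 + (180 - 112)/(-190 + 16*(-9))))) = -384*1/((-287 + 260)*(70 + (180 - 112)/(-190 + 16*(-9)))) = -384*(-1/(27*(70 + 68/(-190 - 144)))) = -384*(-1/(27*(70 + 68/(-334)))) = -384*(-1/(27*(70 + 68*(-1/334)))) = -384*(-1/(27*(70 - 34/167))) = -384/((-27*11656/167)) = -384/(-314712/167) = -384*(-167/314712) = 2672/13113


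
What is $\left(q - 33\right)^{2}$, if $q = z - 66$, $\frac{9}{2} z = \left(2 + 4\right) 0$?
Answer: $9801$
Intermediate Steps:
$z = 0$ ($z = \frac{2 \left(2 + 4\right) 0}{9} = \frac{2 \cdot 6 \cdot 0}{9} = \frac{2}{9} \cdot 0 = 0$)
$q = -66$ ($q = 0 - 66 = -66$)
$\left(q - 33\right)^{2} = \left(-66 - 33\right)^{2} = \left(-99\right)^{2} = 9801$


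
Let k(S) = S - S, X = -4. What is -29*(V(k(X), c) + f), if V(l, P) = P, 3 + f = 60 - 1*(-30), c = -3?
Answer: -2436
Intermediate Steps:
k(S) = 0
f = 87 (f = -3 + (60 - 1*(-30)) = -3 + (60 + 30) = -3 + 90 = 87)
-29*(V(k(X), c) + f) = -29*(-3 + 87) = -29*84 = -2436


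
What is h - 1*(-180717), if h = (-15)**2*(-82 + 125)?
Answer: 190392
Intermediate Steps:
h = 9675 (h = 225*43 = 9675)
h - 1*(-180717) = 9675 - 1*(-180717) = 9675 + 180717 = 190392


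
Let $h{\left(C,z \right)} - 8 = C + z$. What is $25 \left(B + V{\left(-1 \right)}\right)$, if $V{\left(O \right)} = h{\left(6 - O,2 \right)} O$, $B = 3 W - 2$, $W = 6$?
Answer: $-25$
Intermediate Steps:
$B = 16$ ($B = 3 \cdot 6 - 2 = 18 - 2 = 16$)
$h{\left(C,z \right)} = 8 + C + z$ ($h{\left(C,z \right)} = 8 + \left(C + z\right) = 8 + C + z$)
$V{\left(O \right)} = O \left(16 - O\right)$ ($V{\left(O \right)} = \left(8 - \left(-6 + O\right) + 2\right) O = \left(16 - O\right) O = O \left(16 - O\right)$)
$25 \left(B + V{\left(-1 \right)}\right) = 25 \left(16 - \left(16 - -1\right)\right) = 25 \left(16 - \left(16 + 1\right)\right) = 25 \left(16 - 17\right) = 25 \left(-1\right) = -25$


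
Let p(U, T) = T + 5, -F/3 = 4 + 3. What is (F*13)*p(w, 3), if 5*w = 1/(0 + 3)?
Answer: -2184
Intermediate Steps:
F = -21 (F = -3*(4 + 3) = -3*7 = -21)
w = 1/15 (w = 1/(5*(0 + 3)) = (⅕)/3 = (⅕)*(⅓) = 1/15 ≈ 0.066667)
p(U, T) = 5 + T
(F*13)*p(w, 3) = (-21*13)*(5 + 3) = -273*8 = -2184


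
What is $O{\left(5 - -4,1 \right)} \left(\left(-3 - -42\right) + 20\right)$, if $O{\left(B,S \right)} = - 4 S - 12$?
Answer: $-944$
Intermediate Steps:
$O{\left(B,S \right)} = -12 - 4 S$
$O{\left(5 - -4,1 \right)} \left(\left(-3 - -42\right) + 20\right) = \left(-12 - 4\right) \left(\left(-3 - -42\right) + 20\right) = \left(-12 - 4\right) \left(\left(-3 + 42\right) + 20\right) = - 16 \left(39 + 20\right) = \left(-16\right) 59 = -944$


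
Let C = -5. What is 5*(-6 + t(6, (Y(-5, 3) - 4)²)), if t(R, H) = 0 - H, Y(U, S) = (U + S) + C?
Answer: -635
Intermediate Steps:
Y(U, S) = -5 + S + U (Y(U, S) = (U + S) - 5 = (S + U) - 5 = -5 + S + U)
t(R, H) = -H
5*(-6 + t(6, (Y(-5, 3) - 4)²)) = 5*(-6 - ((-5 + 3 - 5) - 4)²) = 5*(-6 - (-7 - 4)²) = 5*(-6 - 1*(-11)²) = 5*(-6 - 1*121) = 5*(-6 - 121) = 5*(-127) = -635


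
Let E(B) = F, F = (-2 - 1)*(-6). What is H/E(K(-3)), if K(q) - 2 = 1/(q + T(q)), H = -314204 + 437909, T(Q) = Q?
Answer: 13745/2 ≈ 6872.5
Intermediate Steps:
H = 123705
K(q) = 2 + 1/(2*q) (K(q) = 2 + 1/(q + q) = 2 + 1/(2*q))
F = 18 (F = -3*(-6) = 18)
E(B) = 18
H/E(K(-3)) = 123705/18 = 123705*(1/18) = 13745/2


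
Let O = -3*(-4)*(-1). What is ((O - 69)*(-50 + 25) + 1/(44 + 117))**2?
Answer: 106292952676/25921 ≈ 4.1006e+6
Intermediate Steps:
O = -12 (O = 12*(-1) = -12)
((O - 69)*(-50 + 25) + 1/(44 + 117))**2 = ((-12 - 69)*(-50 + 25) + 1/(44 + 117))**2 = (-81*(-25) + 1/161)**2 = (2025 + 1/161)**2 = (326026/161)**2 = 106292952676/25921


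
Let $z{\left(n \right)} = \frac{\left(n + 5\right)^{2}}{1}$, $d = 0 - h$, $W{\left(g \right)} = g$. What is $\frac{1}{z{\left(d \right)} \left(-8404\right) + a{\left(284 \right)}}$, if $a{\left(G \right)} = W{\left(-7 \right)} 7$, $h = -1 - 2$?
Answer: $- \frac{1}{537905} \approx -1.8591 \cdot 10^{-6}$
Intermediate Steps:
$h = -3$
$d = 3$ ($d = 0 - -3 = 0 + 3 = 3$)
$z{\left(n \right)} = \left(5 + n\right)^{2}$ ($z{\left(n \right)} = \left(5 + n\right)^{2} \cdot 1 = \left(5 + n\right)^{2}$)
$a{\left(G \right)} = -49$ ($a{\left(G \right)} = \left(-7\right) 7 = -49$)
$\frac{1}{z{\left(d \right)} \left(-8404\right) + a{\left(284 \right)}} = \frac{1}{\left(5 + 3\right)^{2} \left(-8404\right) - 49} = \frac{1}{8^{2} \left(-8404\right) - 49} = \frac{1}{64 \left(-8404\right) - 49} = \frac{1}{-537856 - 49} = \frac{1}{-537905} = - \frac{1}{537905}$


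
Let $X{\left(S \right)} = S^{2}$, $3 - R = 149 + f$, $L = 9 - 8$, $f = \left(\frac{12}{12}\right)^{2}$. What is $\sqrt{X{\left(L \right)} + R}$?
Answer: $i \sqrt{146} \approx 12.083 i$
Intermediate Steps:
$f = 1$ ($f = \left(12 \cdot \frac{1}{12}\right)^{2} = 1^{2} = 1$)
$L = 1$
$R = -147$ ($R = 3 - \left(149 + 1\right) = 3 - 150 = -147$)
$\sqrt{X{\left(L \right)} + R} = \sqrt{1^{2} - 147} = \sqrt{1 - 147} = \sqrt{-146} = i \sqrt{146}$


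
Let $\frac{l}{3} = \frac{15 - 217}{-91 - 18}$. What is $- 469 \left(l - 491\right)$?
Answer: $\frac{24816197}{109} \approx 2.2767 \cdot 10^{5}$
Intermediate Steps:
$l = \frac{606}{109}$ ($l = 3 \frac{15 - 217}{-91 - 18} = 3 \left(- \frac{202}{-109}\right) = 3 \left(\left(-202\right) \left(- \frac{1}{109}\right)\right) = 3 \cdot \frac{202}{109} = \frac{606}{109} \approx 5.5596$)
$- 469 \left(l - 491\right) = - 469 \left(\frac{606}{109} - 491\right) = \left(-469\right) \left(- \frac{52913}{109}\right) = \frac{24816197}{109}$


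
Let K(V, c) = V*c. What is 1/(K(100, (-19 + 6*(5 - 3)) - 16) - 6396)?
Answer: -1/8696 ≈ -0.00011500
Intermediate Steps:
1/(K(100, (-19 + 6*(5 - 3)) - 16) - 6396) = 1/(100*((-19 + 6*(5 - 3)) - 16) - 6396) = 1/(100*((-19 + 6*2) - 16) - 6396) = 1/(100*((-19 + 12) - 16) - 6396) = 1/(100*(-7 - 16) - 6396) = 1/(100*(-23) - 6396) = 1/(-2300 - 6396) = 1/(-8696) = -1/8696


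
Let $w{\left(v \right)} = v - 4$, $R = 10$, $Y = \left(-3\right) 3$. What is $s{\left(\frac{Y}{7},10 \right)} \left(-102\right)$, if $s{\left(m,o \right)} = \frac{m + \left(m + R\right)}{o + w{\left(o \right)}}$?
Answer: $- \frac{663}{14} \approx -47.357$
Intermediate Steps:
$Y = -9$
$w{\left(v \right)} = -4 + v$ ($w{\left(v \right)} = v - 4 = -4 + v$)
$s{\left(m,o \right)} = \frac{10 + 2 m}{-4 + 2 o}$ ($s{\left(m,o \right)} = \frac{m + \left(m + 10\right)}{o + \left(-4 + o\right)} = \frac{m + \left(10 + m\right)}{-4 + 2 o} = \frac{10 + 2 m}{-4 + 2 o}$)
$s{\left(\frac{Y}{7},10 \right)} \left(-102\right) = \frac{5 - \frac{9}{7}}{-2 + 10} \left(-102\right) = \frac{5 - \frac{9}{7}}{8} \left(-102\right) = \frac{1}{8} \cdot \frac{26}{7} \left(-102\right) = \frac{13}{28} \left(-102\right) = - \frac{663}{14}$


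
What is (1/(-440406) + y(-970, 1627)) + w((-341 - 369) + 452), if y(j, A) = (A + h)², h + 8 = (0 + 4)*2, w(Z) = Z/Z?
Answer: 1165811934779/440406 ≈ 2.6471e+6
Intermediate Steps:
w(Z) = 1
h = 0 (h = -8 + (0 + 4)*2 = -8 + 4*2 = -8 + 8 = 0)
y(j, A) = A² (y(j, A) = (A + 0)² = A²)
(1/(-440406) + y(-970, 1627)) + w((-341 - 369) + 452) = (1/(-440406) + 1627²) + 1 = (-1/440406 + 2647129) + 1 = 1165811494373/440406 + 1 = 1165811934779/440406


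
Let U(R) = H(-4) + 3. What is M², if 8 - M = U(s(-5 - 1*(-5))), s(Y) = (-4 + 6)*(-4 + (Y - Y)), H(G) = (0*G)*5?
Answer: 25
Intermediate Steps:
H(G) = 0 (H(G) = 0*5 = 0)
s(Y) = -8 (s(Y) = 2*(-4 + 0) = 2*(-4) = -8)
U(R) = 3 (U(R) = 0 + 3 = 3)
M = 5 (M = 8 - 1*3 = 8 - 3 = 5)
M² = 5² = 25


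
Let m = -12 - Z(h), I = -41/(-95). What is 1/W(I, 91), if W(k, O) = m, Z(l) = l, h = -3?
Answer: -⅑ ≈ -0.11111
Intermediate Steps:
I = 41/95 (I = -41*(-1/95) = 41/95 ≈ 0.43158)
m = -9 (m = -12 - 1*(-3) = -12 + 3 = -9)
W(k, O) = -9
1/W(I, 91) = 1/(-9) = -⅑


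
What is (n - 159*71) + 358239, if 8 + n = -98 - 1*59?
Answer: 346785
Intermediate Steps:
n = -165 (n = -8 + (-98 - 1*59) = -8 + (-98 - 59) = -8 - 157 = -165)
(n - 159*71) + 358239 = (-165 - 159*71) + 358239 = (-165 - 11289) + 358239 = -11454 + 358239 = 346785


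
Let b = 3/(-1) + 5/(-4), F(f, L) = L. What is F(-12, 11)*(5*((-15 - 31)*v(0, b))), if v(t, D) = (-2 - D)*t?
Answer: 0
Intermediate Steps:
b = -17/4 (b = 3*(-1) + 5*(-1/4) = -3 - 5/4 = -17/4 ≈ -4.2500)
v(t, D) = t*(-2 - D)
F(-12, 11)*(5*((-15 - 31)*v(0, b))) = 11*(5*((-15 - 31)*(-1*0*(2 - 17/4)))) = 11*(5*(-(-46)*0*(-9)/4)) = 11*(5*(-46*0)) = 11*(5*0) = 11*0 = 0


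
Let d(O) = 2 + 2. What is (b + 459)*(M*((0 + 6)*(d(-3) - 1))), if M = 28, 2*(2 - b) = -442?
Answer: 343728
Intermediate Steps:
b = 223 (b = 2 - ½*(-442) = 2 + 221 = 223)
d(O) = 4
(b + 459)*(M*((0 + 6)*(d(-3) - 1))) = (223 + 459)*(28*((0 + 6)*(4 - 1))) = 682*(28*(6*3)) = 682*(28*18) = 682*504 = 343728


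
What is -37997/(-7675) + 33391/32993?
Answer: 1509910946/253221275 ≈ 5.9628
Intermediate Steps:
-37997/(-7675) + 33391/32993 = -37997*(-1/7675) + 33391*(1/32993) = 37997/7675 + 33391/32993 = 1509910946/253221275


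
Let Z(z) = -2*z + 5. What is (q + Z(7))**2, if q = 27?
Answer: 324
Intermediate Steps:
Z(z) = 5 - 2*z
(q + Z(7))**2 = (27 + (5 - 2*7))**2 = (27 + (5 - 14))**2 = (27 - 9)**2 = 18**2 = 324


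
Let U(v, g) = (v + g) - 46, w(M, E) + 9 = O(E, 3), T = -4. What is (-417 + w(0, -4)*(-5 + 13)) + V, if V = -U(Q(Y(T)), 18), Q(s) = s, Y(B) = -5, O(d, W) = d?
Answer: -488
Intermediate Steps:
w(M, E) = -9 + E
U(v, g) = -46 + g + v (U(v, g) = (g + v) - 46 = -46 + g + v)
V = 33 (V = -(-46 + 18 - 5) = -1*(-33) = 33)
(-417 + w(0, -4)*(-5 + 13)) + V = (-417 + (-9 - 4)*(-5 + 13)) + 33 = (-417 - 13*8) + 33 = (-417 - 104) + 33 = -521 + 33 = -488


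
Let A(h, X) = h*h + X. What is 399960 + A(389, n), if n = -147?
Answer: 551134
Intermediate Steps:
A(h, X) = X + h**2 (A(h, X) = h**2 + X = X + h**2)
399960 + A(389, n) = 399960 + (-147 + 389**2) = 399960 + (-147 + 151321) = 399960 + 151174 = 551134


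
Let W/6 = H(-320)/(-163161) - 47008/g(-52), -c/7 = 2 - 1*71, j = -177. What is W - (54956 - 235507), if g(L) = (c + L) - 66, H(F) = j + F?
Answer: 3568824559739/19851255 ≈ 1.7978e+5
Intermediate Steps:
H(F) = -177 + F
c = 483 (c = -7*(2 - 1*71) = -7*(2 - 71) = -7*(-69) = 483)
g(L) = 417 + L (g(L) = (483 + L) - 66 = 417 + L)
W = -15339381766/19851255 (W = 6*((-177 - 320)/(-163161) - 47008/(417 - 52)) = 6*(-497*(-1/163161) - 47008/365) = 6*(497/163161 - 47008*1/365) = 6*(497/163161 - 47008/365) = 6*(-7669690883/59553765) = -15339381766/19851255 ≈ -772.72)
W - (54956 - 235507) = -15339381766/19851255 - (54956 - 235507) = -15339381766/19851255 - 1*(-180551) = -15339381766/19851255 + 180551 = 3568824559739/19851255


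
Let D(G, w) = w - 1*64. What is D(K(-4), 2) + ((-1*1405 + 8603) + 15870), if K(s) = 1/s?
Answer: 23006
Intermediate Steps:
D(G, w) = -64 + w (D(G, w) = w - 64 = -64 + w)
D(K(-4), 2) + ((-1*1405 + 8603) + 15870) = (-64 + 2) + ((-1*1405 + 8603) + 15870) = -62 + ((-1405 + 8603) + 15870) = -62 + (7198 + 15870) = -62 + 23068 = 23006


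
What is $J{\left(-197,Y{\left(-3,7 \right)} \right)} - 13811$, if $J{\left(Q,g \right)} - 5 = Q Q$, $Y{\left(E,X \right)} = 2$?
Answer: $25003$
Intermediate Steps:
$J{\left(Q,g \right)} = 5 + Q^{2}$ ($J{\left(Q,g \right)} = 5 + Q Q = 5 + Q^{2}$)
$J{\left(-197,Y{\left(-3,7 \right)} \right)} - 13811 = \left(5 + \left(-197\right)^{2}\right) - 13811 = \left(5 + 38809\right) - 13811 = 38814 - 13811 = 25003$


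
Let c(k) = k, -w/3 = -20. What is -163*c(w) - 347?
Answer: -10127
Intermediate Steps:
w = 60 (w = -3*(-20) = 60)
-163*c(w) - 347 = -163*60 - 347 = -9780 - 347 = -10127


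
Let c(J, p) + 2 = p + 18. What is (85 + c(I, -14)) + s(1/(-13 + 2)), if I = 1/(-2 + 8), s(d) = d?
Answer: 956/11 ≈ 86.909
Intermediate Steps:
I = ⅙ (I = 1/6 = ⅙ ≈ 0.16667)
c(J, p) = 16 + p (c(J, p) = -2 + (p + 18) = -2 + (18 + p) = 16 + p)
(85 + c(I, -14)) + s(1/(-13 + 2)) = (85 + (16 - 14)) + 1/(-13 + 2) = (85 + 2) + 1/(-11) = 87 - 1/11 = 956/11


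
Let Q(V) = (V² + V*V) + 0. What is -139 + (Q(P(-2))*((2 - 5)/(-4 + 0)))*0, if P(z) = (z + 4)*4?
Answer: -139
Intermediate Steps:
P(z) = 16 + 4*z (P(z) = (4 + z)*4 = 16 + 4*z)
Q(V) = 2*V² (Q(V) = (V² + V²) + 0 = 2*V² + 0 = 2*V²)
-139 + (Q(P(-2))*((2 - 5)/(-4 + 0)))*0 = -139 + ((2*(16 + 4*(-2))²)*((2 - 5)/(-4 + 0)))*0 = -139 + ((2*(16 - 8)²)*(-3/(-4)))*0 = -139 + ((2*8²)*(-3*(-¼)))*0 = -139 + ((2*64)*(¾))*0 = -139 + (128*(¾))*0 = -139 + 96*0 = -139 + 0 = -139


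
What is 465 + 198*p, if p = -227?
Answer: -44481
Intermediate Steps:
465 + 198*p = 465 + 198*(-227) = 465 - 44946 = -44481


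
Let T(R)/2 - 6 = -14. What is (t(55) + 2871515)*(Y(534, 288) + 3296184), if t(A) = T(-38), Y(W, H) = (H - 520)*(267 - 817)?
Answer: 9831392332216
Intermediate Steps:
T(R) = -16 (T(R) = 12 + 2*(-14) = 12 - 28 = -16)
Y(W, H) = 286000 - 550*H (Y(W, H) = (-520 + H)*(-550) = 286000 - 550*H)
t(A) = -16
(t(55) + 2871515)*(Y(534, 288) + 3296184) = (-16 + 2871515)*((286000 - 550*288) + 3296184) = 2871499*((286000 - 158400) + 3296184) = 2871499*(127600 + 3296184) = 2871499*3423784 = 9831392332216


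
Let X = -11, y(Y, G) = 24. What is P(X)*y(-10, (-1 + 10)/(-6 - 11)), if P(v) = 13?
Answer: 312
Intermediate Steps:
P(X)*y(-10, (-1 + 10)/(-6 - 11)) = 13*24 = 312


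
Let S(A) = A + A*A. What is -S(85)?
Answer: -7310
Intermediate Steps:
S(A) = A + A²
-S(85) = -85*(1 + 85) = -85*86 = -1*7310 = -7310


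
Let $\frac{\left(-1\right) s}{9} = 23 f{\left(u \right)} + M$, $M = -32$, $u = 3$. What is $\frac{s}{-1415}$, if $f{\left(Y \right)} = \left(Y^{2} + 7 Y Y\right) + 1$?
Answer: $\frac{14823}{1415} \approx 10.476$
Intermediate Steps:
$f{\left(Y \right)} = 1 + 8 Y^{2}$ ($f{\left(Y \right)} = \left(Y^{2} + 7 Y^{2}\right) + 1 = 8 Y^{2} + 1 = 1 + 8 Y^{2}$)
$s = -14823$ ($s = - 9 \left(23 \left(1 + 8 \cdot 3^{2}\right) - 32\right) = - 9 \left(23 \left(1 + 8 \cdot 9\right) - 32\right) = - 9 \left(23 \left(1 + 72\right) - 32\right) = - 9 \left(23 \cdot 73 - 32\right) = - 9 \left(1679 - 32\right) = \left(-9\right) 1647 = -14823$)
$\frac{s}{-1415} = - \frac{14823}{-1415} = \left(-14823\right) \left(- \frac{1}{1415}\right) = \frac{14823}{1415}$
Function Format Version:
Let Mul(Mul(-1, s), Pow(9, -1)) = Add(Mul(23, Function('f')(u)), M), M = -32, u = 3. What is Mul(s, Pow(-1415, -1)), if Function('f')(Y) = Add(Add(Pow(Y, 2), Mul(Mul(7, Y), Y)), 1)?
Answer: Rational(14823, 1415) ≈ 10.476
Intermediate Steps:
Function('f')(Y) = Add(1, Mul(8, Pow(Y, 2))) (Function('f')(Y) = Add(Add(Pow(Y, 2), Mul(7, Pow(Y, 2))), 1) = Add(Mul(8, Pow(Y, 2)), 1) = Add(1, Mul(8, Pow(Y, 2))))
s = -14823 (s = Mul(-9, Add(Mul(23, Add(1, Mul(8, Pow(3, 2)))), -32)) = Mul(-9, Add(Mul(23, Add(1, Mul(8, 9))), -32)) = Mul(-9, Add(Mul(23, Add(1, 72)), -32)) = Mul(-9, Add(Mul(23, 73), -32)) = Mul(-9, Add(1679, -32)) = Mul(-9, 1647) = -14823)
Mul(s, Pow(-1415, -1)) = Mul(-14823, Pow(-1415, -1)) = Mul(-14823, Rational(-1, 1415)) = Rational(14823, 1415)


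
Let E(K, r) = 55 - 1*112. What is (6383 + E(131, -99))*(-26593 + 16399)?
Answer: -64487244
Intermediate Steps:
E(K, r) = -57 (E(K, r) = 55 - 112 = -57)
(6383 + E(131, -99))*(-26593 + 16399) = (6383 - 57)*(-26593 + 16399) = 6326*(-10194) = -64487244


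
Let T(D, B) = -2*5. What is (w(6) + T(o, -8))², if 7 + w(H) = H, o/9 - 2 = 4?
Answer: 121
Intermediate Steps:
o = 54 (o = 18 + 9*4 = 18 + 36 = 54)
T(D, B) = -10
w(H) = -7 + H
(w(6) + T(o, -8))² = ((-7 + 6) - 10)² = (-1 - 10)² = (-11)² = 121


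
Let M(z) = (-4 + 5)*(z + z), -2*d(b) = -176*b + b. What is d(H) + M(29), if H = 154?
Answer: 13533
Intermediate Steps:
d(b) = 175*b/2 (d(b) = -(-176*b + b)/2 = -(-175)*b/2 = 175*b/2)
M(z) = 2*z (M(z) = 1*(2*z) = 2*z)
d(H) + M(29) = (175/2)*154 + 2*29 = 13475 + 58 = 13533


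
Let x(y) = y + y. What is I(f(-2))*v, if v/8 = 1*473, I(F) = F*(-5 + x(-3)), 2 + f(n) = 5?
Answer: -124872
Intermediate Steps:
f(n) = 3 (f(n) = -2 + 5 = 3)
x(y) = 2*y
I(F) = -11*F (I(F) = F*(-5 + 2*(-3)) = F*(-5 - 6) = F*(-11) = -11*F)
v = 3784 (v = 8*(1*473) = 8*473 = 3784)
I(f(-2))*v = -11*3*3784 = -33*3784 = -124872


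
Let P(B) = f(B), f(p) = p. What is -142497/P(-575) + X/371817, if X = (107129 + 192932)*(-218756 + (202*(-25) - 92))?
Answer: -38577275415301/213794775 ≈ -1.8044e+5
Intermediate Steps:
P(B) = B
X = -67183057778 (X = 300061*(-218756 + (-5050 - 92)) = 300061*(-218756 - 5142) = 300061*(-223898) = -67183057778)
-142497/P(-575) + X/371817 = -142497/(-575) - 67183057778/371817 = -142497*(-1/575) - 67183057778*1/371817 = 142497/575 - 67183057778/371817 = -38577275415301/213794775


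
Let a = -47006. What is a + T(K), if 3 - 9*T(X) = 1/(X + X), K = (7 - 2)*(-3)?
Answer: -12691529/270 ≈ -47006.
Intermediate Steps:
K = -15 (K = 5*(-3) = -15)
T(X) = ⅓ - 1/(18*X) (T(X) = ⅓ - 1/(9*(X + X)) = ⅓ - 1/(2*X)/9 = ⅓ - 1/(18*X))
a + T(K) = -47006 + (1/18)*(-1 + 6*(-15))/(-15) = -47006 + (1/18)*(-1/15)*(-1 - 90) = -47006 + (1/18)*(-1/15)*(-91) = -47006 + 91/270 = -12691529/270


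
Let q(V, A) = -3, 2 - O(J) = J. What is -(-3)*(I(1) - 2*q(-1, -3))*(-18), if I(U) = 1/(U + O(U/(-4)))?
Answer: -4428/13 ≈ -340.62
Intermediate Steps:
O(J) = 2 - J
I(U) = 1/(2 + 5*U/4) (I(U) = 1/(U + (2 - U/(-4))) = 1/(U + (2 - U*(-1)/4)) = 1/(U + (2 - (-1)*U/4)) = 1/(U + (2 + U/4)) = 1/(2 + 5*U/4))
-(-3)*(I(1) - 2*q(-1, -3))*(-18) = -(-3)*(4/(8 + 5*1) - 2*(-3))*(-18) = -(-3)*(4/(8 + 5) + 6)*(-18) = -(-3)*(4/13 + 6)*(-18) = -(-3)*82/13*(-18) = -3*(-82/13)*(-18) = (246/13)*(-18) = -4428/13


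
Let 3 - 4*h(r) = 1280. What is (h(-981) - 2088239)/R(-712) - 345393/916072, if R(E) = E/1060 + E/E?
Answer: -17483327908469/2748216 ≈ -6.3617e+6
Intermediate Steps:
h(r) = -1277/4 (h(r) = ¾ - ¼*1280 = ¾ - 320 = -1277/4)
R(E) = 1 + E/1060 (R(E) = E*(1/1060) + 1 = E/1060 + 1 = 1 + E/1060)
(h(-981) - 2088239)/R(-712) - 345393/916072 = (-1277/4 - 2088239)/(1 + (1/1060)*(-712)) - 345393/916072 = -8354233/(4*(1 - 178/265)) - 345393*1/916072 = -8354233/(4*87/265) - 345393/916072 = -8354233/4*265/87 - 345393/916072 = -76340405/12 - 345393/916072 = -17483327908469/2748216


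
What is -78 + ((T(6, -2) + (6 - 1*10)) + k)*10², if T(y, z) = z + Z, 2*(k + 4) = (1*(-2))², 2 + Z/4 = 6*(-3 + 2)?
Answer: -4078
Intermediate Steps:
Z = -32 (Z = -8 + 4*(6*(-3 + 2)) = -8 + 4*(6*(-1)) = -8 + 4*(-6) = -8 - 24 = -32)
k = -2 (k = -4 + (1*(-2))²/2 = -4 + (½)*(-2)² = -4 + (½)*4 = -4 + 2 = -2)
T(y, z) = -32 + z (T(y, z) = z - 32 = -32 + z)
-78 + ((T(6, -2) + (6 - 1*10)) + k)*10² = -78 + (((-32 - 2) + (6 - 1*10)) - 2)*10² = -78 + ((-34 + (6 - 10)) - 2)*100 = -78 + ((-34 - 4) - 2)*100 = -78 + (-38 - 2)*100 = -78 - 40*100 = -78 - 4000 = -4078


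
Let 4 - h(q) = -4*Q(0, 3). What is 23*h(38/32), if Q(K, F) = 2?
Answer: 276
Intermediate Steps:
h(q) = 12 (h(q) = 4 - (-4)*2 = 4 - 1*(-8) = 4 + 8 = 12)
23*h(38/32) = 23*12 = 276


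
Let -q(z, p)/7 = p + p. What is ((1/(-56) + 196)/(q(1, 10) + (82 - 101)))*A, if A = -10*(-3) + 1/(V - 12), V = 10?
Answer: -647525/17808 ≈ -36.361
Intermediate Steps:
q(z, p) = -14*p (q(z, p) = -7*(p + p) = -14*p)
A = 59/2 (A = -10*(-3) + 1/(10 - 12) = 30 + 1/(-2) = 30 - ½ = 59/2 ≈ 29.500)
((1/(-56) + 196)/(q(1, 10) + (82 - 101)))*A = ((1/(-56) + 196)/(-14*10 + (82 - 101)))*(59/2) = ((-1/56 + 196)/(-140 - 19))*(59/2) = ((10975/56)/(-159))*(59/2) = ((10975/56)*(-1/159))*(59/2) = -10975/8904*59/2 = -647525/17808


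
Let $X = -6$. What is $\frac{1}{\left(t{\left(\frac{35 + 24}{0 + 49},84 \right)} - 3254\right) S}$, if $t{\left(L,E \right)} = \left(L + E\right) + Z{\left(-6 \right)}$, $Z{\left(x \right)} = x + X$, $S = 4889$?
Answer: $- \frac{49}{761994651} \approx -6.4305 \cdot 10^{-8}$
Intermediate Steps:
$Z{\left(x \right)} = -6 + x$ ($Z{\left(x \right)} = x - 6 = -6 + x$)
$t{\left(L,E \right)} = -12 + E + L$ ($t{\left(L,E \right)} = \left(L + E\right) - 12 = \left(E + L\right) - 12 = -12 + E + L$)
$\frac{1}{\left(t{\left(\frac{35 + 24}{0 + 49},84 \right)} - 3254\right) S} = \frac{1}{\left(\left(-12 + 84 + \frac{35 + 24}{0 + 49}\right) - 3254\right) 4889} = \frac{1}{\left(-12 + 84 + \frac{59}{49}\right) - 3254} \cdot \frac{1}{4889} = \frac{1}{\frac{3587}{49} - 3254} \cdot \frac{1}{4889} = \frac{1}{- \frac{155859}{49}} \cdot \frac{1}{4889} = \left(- \frac{49}{155859}\right) \frac{1}{4889} = - \frac{49}{761994651}$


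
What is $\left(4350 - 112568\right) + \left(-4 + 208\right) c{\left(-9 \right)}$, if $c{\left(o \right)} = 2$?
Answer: $-107810$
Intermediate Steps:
$\left(4350 - 112568\right) + \left(-4 + 208\right) c{\left(-9 \right)} = \left(4350 - 112568\right) + \left(-4 + 208\right) 2 = -108218 + 204 \cdot 2 = -108218 + 408 = -107810$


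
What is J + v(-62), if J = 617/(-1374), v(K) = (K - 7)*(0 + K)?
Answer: 5877355/1374 ≈ 4277.5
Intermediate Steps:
v(K) = K*(-7 + K) (v(K) = (-7 + K)*K = K*(-7 + K))
J = -617/1374 (J = 617*(-1/1374) = -617/1374 ≈ -0.44905)
J + v(-62) = -617/1374 - 62*(-7 - 62) = -617/1374 - 62*(-69) = -617/1374 + 4278 = 5877355/1374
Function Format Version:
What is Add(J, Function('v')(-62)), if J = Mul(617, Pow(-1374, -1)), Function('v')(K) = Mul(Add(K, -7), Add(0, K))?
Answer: Rational(5877355, 1374) ≈ 4277.5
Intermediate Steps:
Function('v')(K) = Mul(K, Add(-7, K)) (Function('v')(K) = Mul(Add(-7, K), K) = Mul(K, Add(-7, K)))
J = Rational(-617, 1374) (J = Mul(617, Rational(-1, 1374)) = Rational(-617, 1374) ≈ -0.44905)
Add(J, Function('v')(-62)) = Add(Rational(-617, 1374), Mul(-62, Add(-7, -62))) = Add(Rational(-617, 1374), Mul(-62, -69)) = Add(Rational(-617, 1374), 4278) = Rational(5877355, 1374)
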